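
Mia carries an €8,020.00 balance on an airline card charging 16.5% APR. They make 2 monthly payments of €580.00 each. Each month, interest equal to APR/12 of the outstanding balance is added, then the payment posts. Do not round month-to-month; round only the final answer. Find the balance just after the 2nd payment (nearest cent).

€7,074.09

Monthly rate r = 16.5%/12 = 1.375% = 0.01375.
Each month: B ← B·(1+r) − €580.00.
Month 1: interest €110.28; balance after payment €7,550.27.
Month 2: interest €103.82; balance after payment €7,074.09.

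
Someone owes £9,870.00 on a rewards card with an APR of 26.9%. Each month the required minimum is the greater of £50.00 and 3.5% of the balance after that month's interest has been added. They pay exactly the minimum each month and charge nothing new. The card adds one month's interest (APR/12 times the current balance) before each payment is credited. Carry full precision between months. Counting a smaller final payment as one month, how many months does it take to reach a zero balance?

190 months

Monthly rate r = 26.9%/12 = 2.24167% = 0.0224167.
While 3.5% of the post-interest balance exceeds £50.00, each month B ← (B·(1+r))·(1 − 0.035), i.e. B shrinks by the factor (1+r)·0.965 = 0.98663.
This holds for months 1–146. Entering month 147 the balance is £1,383.51; 3.5% of the post-interest balance is now below £50.00, so the flat £50.00 minimum applies from here.
From month 147 a fixed £50.00 at rate r clears £1,383.51 in 44 more payments. Total: 146 + 44 = 190 months.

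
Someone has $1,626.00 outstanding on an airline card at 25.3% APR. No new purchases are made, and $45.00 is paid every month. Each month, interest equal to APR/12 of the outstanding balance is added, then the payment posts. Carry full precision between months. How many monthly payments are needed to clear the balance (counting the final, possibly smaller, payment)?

Monthly rate r = 25.3%/12 = 2.10833% = 0.0210833.
Recurrence: B ← B·(1+r) − $45.00.
Month 1: interest $34.28; balance after payment $1,615.28.
Month 2: interest $34.06; balance after payment $1,604.34.
Closed form: n = −ln(1 − rB₀/P)/ln(1+r) = −ln(0.23819)/ln(1.02108) ≈ 68.763, so the balance reaches zero during payment 69.

69 months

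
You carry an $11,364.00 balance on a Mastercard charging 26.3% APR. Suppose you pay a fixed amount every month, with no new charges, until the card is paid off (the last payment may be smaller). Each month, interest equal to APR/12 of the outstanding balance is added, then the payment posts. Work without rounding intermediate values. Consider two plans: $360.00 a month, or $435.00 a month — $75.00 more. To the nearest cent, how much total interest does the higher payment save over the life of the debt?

$2,492.95

Monthly rate r = 26.3%/12 = 2.19167% = 0.0219167.
At $360.00/mo: n = ⌈−ln(1 − rB₀/P)/ln(1+r)⌉ = 55 payments (last $107.19); total interest = total paid − $11,364.00 = $8,183.19.
At $435.00/mo: 40 payments (last $89.24); total interest $5,690.24.
Interest saved = $8,183.19 − $5,690.24 = $2,492.95.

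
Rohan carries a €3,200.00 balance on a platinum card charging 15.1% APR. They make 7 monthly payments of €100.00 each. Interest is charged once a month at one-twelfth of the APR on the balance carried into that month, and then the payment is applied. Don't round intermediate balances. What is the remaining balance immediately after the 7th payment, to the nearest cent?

€2,765.75

Monthly rate r = 15.1%/12 = 1.25833% = 0.0125833.
Each month: B ← B·(1+r) − €100.00.
Month 1: interest €40.27; balance after payment €3,140.27.
Month 2: interest €39.52; balance after payment €3,079.78.
Month 3: interest €38.75; balance after payment €3,018.54.
Month 4: interest €37.98; balance after payment €2,956.52.
Month 5: interest €37.20; balance after payment €2,893.72.
Month 6: interest €36.41; balance after payment €2,830.13.
Month 7: interest €35.61; balance after payment €2,765.75.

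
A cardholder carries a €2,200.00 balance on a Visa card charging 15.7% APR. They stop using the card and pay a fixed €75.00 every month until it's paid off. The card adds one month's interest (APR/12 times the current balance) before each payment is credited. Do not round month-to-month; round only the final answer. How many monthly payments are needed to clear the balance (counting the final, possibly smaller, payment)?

Monthly rate r = 15.7%/12 = 1.30833% = 0.0130833.
Recurrence: B ← B·(1+r) − €75.00.
Month 1: interest €28.78; balance after payment €2,153.78.
Month 2: interest €28.18; balance after payment €2,106.96.
Closed form: n = −ln(1 − rB₀/P)/ln(1+r) = −ln(0.61622)/ln(1.01308) ≈ 37.246, so the balance reaches zero during payment 38.

38 payments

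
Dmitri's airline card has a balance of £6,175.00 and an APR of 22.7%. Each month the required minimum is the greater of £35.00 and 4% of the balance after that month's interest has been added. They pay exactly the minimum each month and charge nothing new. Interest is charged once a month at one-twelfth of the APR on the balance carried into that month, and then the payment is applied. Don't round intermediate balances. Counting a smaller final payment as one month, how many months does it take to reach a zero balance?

123 months

Monthly rate r = 22.7%/12 = 1.89167% = 0.0189167.
While 4% of the post-interest balance exceeds £35.00, each month B ← (B·(1+r))·(1 − 0.04), i.e. B shrinks by the factor (1+r)·0.96 = 0.97816.
This holds for months 1–90. Entering month 91 the balance is £846.31; 4% of the post-interest balance is now below £35.00, so the flat £35.00 minimum applies from here.
From month 91 a fixed £35.00 at rate r clears £846.31 in 33 more payments. Total: 90 + 33 = 123 months.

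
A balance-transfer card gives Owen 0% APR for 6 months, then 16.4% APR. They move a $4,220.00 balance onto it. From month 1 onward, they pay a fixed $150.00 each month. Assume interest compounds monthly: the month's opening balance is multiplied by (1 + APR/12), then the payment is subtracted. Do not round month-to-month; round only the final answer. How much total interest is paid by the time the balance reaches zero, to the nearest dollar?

Promo months 1–6 at r₀ = 0%/12 = 0; months 7+ at r₁ = 16.4%/12 = 0.0136667.
After month 6 (no interest yet): B = $4,220.00 − 6·$150.00 = $3,320.00.
Then at r₁ with $150.00/mo: n₂ = −ln(1 − r₁·B/P)/ln(1+r₁) ≈ 26.54 → 27 more payments.
Total paid = 32·$150.00 + $81.03 = $4,881.03; interest = $4,881.03 − $4,220.00 = $661.03.

$661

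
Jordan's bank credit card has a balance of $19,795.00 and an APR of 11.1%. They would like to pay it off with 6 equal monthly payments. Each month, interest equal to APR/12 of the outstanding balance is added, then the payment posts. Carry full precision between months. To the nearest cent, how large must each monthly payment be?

Monthly rate r = 11.1%/12 = 0.925% = 0.00925.
Level-payment amortization: P = B₀·r / (1 − (1+r)^(−n)) = 19795.00·0.00925 / (1 − 1.00925^(−6)).
Denominator 1 − (1+r)^(−6) = 0.0537466032.
P = 183.104 / 0.0537466032 ≈ 3406.80.

$3,406.80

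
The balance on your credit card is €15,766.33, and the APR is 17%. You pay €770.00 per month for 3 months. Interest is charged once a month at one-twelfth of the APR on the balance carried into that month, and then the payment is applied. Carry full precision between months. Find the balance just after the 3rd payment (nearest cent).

Monthly rate r = 17%/12 = 1.41667% = 0.0141667.
Each month: B ← B·(1+r) − €770.00.
Month 1: interest €223.36; balance after payment €15,219.69.
Month 2: interest €215.61; balance after payment €14,665.30.
Month 3: interest €207.76; balance after payment €14,103.06.

€14,103.06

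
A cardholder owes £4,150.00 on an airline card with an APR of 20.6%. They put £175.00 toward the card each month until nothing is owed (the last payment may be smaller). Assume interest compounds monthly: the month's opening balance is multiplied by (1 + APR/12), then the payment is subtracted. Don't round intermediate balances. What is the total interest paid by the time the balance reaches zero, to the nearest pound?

Monthly rate r = 20.6%/12 = 1.71667% = 0.0171667.
Payoff takes n = ⌈−ln(1 − rB₀/P)/ln(1+r)⌉ = ⌈30.710⌉ = 31 payments; the last is £124.63.
Total paid = 30·£175.00 + £124.63 = £5,374.63.
Total interest = total paid − principal = £5,374.63 − £4,150.00 = £1,224.63.

£1,225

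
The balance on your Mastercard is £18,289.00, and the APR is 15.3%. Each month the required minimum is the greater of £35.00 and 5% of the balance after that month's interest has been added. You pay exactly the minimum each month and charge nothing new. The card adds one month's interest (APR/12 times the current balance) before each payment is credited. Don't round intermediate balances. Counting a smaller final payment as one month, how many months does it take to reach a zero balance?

108 months

Monthly rate r = 15.3%/12 = 1.275% = 0.01275.
While 5% of the post-interest balance exceeds £35.00, each month B ← (B·(1+r))·(1 − 0.05), i.e. B shrinks by the factor (1+r)·0.95 = 0.96211.
This holds for months 1–85. Entering month 86 the balance is £686.10; 5% of the post-interest balance is now below £35.00, so the flat £35.00 minimum applies from here.
From month 86 a fixed £35.00 at rate r clears £686.10 in 23 more payments. Total: 85 + 23 = 108 months.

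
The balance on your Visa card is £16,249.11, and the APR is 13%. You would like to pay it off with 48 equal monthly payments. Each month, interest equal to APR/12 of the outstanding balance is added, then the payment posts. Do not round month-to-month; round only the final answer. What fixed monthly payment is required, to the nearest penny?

£435.92

Monthly rate r = 13%/12 = 1.08333% = 0.0108333.
Level-payment amortization: P = B₀·r / (1 − (1+r)^(−n)) = 16249.11·0.0108333 / (1 − 1.01083^(−48)).
Denominator 1 − (1+r)^(−48) = 0.403814556.
P = 176.032 / 0.403814556 ≈ 435.92.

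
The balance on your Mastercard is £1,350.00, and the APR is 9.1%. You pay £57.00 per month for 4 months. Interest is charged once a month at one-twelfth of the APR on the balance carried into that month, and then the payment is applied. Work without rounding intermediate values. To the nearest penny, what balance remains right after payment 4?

Monthly rate r = 9.1%/12 = 0.758333% = 0.00758333.
Each month: B ← B·(1+r) − £57.00.
Month 1: interest £10.24; balance after payment £1,303.24.
Month 2: interest £9.88; balance after payment £1,256.12.
Month 3: interest £9.53; balance after payment £1,208.65.
Month 4: interest £9.17; balance after payment £1,160.81.

£1,160.81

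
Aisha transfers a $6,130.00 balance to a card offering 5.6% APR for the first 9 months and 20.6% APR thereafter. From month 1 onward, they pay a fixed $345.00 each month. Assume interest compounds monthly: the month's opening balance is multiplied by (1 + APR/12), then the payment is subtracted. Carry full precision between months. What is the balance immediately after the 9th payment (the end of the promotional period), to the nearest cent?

$3,228.72

Promo months 1–9 at r₀ = 5.6%/12 = 0.00466667; months 10+ at r₁ = 20.6%/12 = 0.0171667.
After month 9: iterate B ← B·(1+r₀) − $345.00 for 9 months → $3,228.72.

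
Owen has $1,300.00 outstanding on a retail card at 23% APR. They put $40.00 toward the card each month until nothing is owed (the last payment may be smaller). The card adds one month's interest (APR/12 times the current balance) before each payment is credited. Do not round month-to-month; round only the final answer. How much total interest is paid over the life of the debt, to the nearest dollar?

$755

Monthly rate r = 23%/12 = 1.91667% = 0.0191667.
Payoff takes n = ⌈−ln(1 − rB₀/P)/ln(1+r)⌉ = ⌈51.371⌉ = 52 payments; the last is $14.92.
Total paid = 51·$40.00 + $14.92 = $2,054.92.
Total interest = total paid − principal = $2,054.92 − $1,300.00 = $754.92.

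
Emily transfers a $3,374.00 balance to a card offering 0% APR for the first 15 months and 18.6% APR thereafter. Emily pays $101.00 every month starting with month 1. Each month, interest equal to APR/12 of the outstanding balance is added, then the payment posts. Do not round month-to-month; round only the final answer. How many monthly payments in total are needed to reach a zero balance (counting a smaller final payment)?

Promo months 1–15 at r₀ = 0%/12 = 0; months 16+ at r₁ = 18.6%/12 = 0.0155.
After month 15 (no interest yet): B = $3,374.00 − 15·$101.00 = $1,859.00.
Then at r₁ with $101.00/mo: n₂ = −ln(1 − r₁·B/P)/ln(1+r₁) ≈ 21.84 → 22 more payments.

37 months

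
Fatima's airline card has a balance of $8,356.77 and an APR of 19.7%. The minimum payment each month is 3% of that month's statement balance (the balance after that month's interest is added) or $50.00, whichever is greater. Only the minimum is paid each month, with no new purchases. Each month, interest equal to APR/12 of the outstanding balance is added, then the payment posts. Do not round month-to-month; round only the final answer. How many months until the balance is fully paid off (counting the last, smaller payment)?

163 months

Monthly rate r = 19.7%/12 = 1.64167% = 0.0164167.
While 3% of the post-interest balance exceeds $50.00, each month B ← (B·(1+r))·(1 − 0.03), i.e. B shrinks by the factor (1+r)·0.97 = 0.98592.
This holds for months 1–115. Entering month 116 the balance is $1,636.98; 3% of the post-interest balance is now below $50.00, so the flat $50.00 minimum applies from here.
From month 116 a fixed $50.00 at rate r clears $1,636.98 in 48 more payments. Total: 115 + 48 = 163 months.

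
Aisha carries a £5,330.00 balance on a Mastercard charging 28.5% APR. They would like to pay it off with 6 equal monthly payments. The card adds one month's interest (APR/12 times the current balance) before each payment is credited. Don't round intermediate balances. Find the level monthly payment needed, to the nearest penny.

£963.62

Monthly rate r = 28.5%/12 = 2.375% = 0.02375.
Level-payment amortization: P = B₀·r / (1 − (1+r)^(−n)) = 5330.00·0.02375 / (1 − 1.02375^(−6)).
Denominator 1 − (1+r)^(−6) = 0.131366626.
P = 126.588 / 0.131366626 ≈ 963.62.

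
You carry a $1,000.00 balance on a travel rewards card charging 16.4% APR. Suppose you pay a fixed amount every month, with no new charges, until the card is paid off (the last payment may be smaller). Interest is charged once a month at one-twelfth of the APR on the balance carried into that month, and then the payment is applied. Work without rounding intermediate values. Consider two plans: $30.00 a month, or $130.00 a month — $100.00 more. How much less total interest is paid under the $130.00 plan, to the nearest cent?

$279.84

Monthly rate r = 16.4%/12 = 1.36667% = 0.0136667.
At $30.00/mo: n = ⌈−ln(1 − rB₀/P)/ln(1+r)⌉ = 45 payments (last $23.74); total interest = total paid − $1,000.00 = $343.74.
At $130.00/mo: 9 payments (last $23.90); total interest $63.90.
Interest saved = $343.74 − $63.90 = $279.84.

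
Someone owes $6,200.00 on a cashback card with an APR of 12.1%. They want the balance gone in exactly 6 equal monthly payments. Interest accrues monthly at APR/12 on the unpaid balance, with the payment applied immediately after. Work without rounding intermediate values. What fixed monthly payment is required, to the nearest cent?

$1,070.11

Monthly rate r = 12.1%/12 = 1.00833% = 0.0100833.
Level-payment amortization: P = B₀·r / (1 − (1+r)^(−n)) = 6200.00·0.0100833 / (1 − 1.01008^(−6)).
Denominator 1 − (1+r)^(−6) = 0.0584209891.
P = 62.5167 / 0.0584209891 ≈ 1070.11.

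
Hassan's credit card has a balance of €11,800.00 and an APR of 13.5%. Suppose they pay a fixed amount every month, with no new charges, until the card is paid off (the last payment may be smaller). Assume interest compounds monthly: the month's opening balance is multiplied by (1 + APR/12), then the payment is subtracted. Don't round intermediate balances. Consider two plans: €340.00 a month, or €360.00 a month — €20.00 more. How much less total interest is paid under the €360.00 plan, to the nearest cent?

€240.37

Monthly rate r = 13.5%/12 = 1.125% = 0.01125.
At €340.00/mo: n = ⌈−ln(1 − rB₀/P)/ln(1+r)⌉ = 45 payments (last €84.95); total interest = total paid − €11,800.00 = €3,244.95.
At €360.00/mo: 42 payments (last €44.58); total interest €3,004.58.
Interest saved = €3,244.95 − €3,004.58 = €240.37.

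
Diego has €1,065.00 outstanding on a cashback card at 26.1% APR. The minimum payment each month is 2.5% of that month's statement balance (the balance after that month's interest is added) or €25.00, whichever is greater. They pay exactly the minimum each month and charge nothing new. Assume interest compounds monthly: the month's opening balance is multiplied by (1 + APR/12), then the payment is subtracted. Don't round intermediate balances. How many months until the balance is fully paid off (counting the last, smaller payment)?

Monthly rate r = 26.1%/12 = 2.175% = 0.02175.
While 2.5% of the post-interest balance exceeds €25.00, each month B ← (B·(1+r))·(1 − 0.025), i.e. B shrinks by the factor (1+r)·0.975 = 0.99621.
This holds for months 1–23. Entering month 24 the balance is €975.85; 2.5% of the post-interest balance is now below €25.00, so the flat €25.00 minimum applies from here.
From month 24 a fixed €25.00 at rate r clears €975.85 in 88 more payments. Total: 23 + 88 = 111 months.

111 months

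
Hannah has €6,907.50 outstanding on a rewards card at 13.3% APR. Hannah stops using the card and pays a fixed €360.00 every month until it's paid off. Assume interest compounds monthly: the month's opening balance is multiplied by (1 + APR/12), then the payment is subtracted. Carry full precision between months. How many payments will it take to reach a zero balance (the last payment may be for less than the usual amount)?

22 months

Monthly rate r = 13.3%/12 = 1.10833% = 0.0110833.
Recurrence: B ← B·(1+r) − €360.00.
Month 1: interest €76.56; balance after payment €6,624.06.
Month 2: interest €73.42; balance after payment €6,337.47.
Closed form: n = −ln(1 − rB₀/P)/ln(1+r) = −ln(0.78734)/ln(1.01108) ≈ 21.692, so the balance reaches zero during payment 22.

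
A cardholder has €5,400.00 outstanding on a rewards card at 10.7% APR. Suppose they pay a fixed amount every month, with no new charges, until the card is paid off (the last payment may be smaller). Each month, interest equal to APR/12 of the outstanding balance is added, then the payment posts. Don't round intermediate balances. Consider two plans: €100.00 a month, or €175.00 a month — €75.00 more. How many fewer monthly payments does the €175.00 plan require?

37 fewer payments

Monthly rate r = 10.7%/12 = 0.891667% = 0.00891667.
At €100.00/mo: n = ⌈−ln(1 − rB₀/P)/ln(1+r)⌉ = 74 payments (last €98.95); total interest = total paid − €5,400.00 = €1,998.95.
At €175.00/mo: 37 payments (last €43.58); total interest €943.58.
Payments saved = 74 − 37 = 37.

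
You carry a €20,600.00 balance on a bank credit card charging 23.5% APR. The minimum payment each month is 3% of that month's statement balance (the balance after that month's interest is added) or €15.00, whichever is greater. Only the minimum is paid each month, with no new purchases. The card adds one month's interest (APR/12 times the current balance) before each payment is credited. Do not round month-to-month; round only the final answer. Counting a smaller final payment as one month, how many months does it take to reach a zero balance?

Monthly rate r = 23.5%/12 = 1.95833% = 0.0195833.
While 3% of the post-interest balance exceeds €15.00, each month B ← (B·(1+r))·(1 − 0.03), i.e. B shrinks by the factor (1+r)·0.97 = 0.989.
This holds for months 1–338. Entering month 339 the balance is €489.32; 3% of the post-interest balance is now below €15.00, so the flat €15.00 minimum applies from here.
From month 339 a fixed €15.00 at rate r clears €489.32 in 53 more payments. Total: 338 + 53 = 391 months.

391 months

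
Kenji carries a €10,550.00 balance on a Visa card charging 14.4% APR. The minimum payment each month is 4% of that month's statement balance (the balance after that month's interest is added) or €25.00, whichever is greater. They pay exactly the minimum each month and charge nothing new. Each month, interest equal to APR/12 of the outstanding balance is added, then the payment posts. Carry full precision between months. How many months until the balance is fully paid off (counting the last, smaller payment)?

Monthly rate r = 14.4%/12 = 1.2% = 0.012.
While 4% of the post-interest balance exceeds €25.00, each month B ← (B·(1+r))·(1 − 0.04), i.e. B shrinks by the factor (1+r)·0.96 = 0.97152.
This holds for months 1–99. Entering month 100 the balance is €603.91; 4% of the post-interest balance is now below €25.00, so the flat €25.00 minimum applies from here.
From month 100 a fixed €25.00 at rate r clears €603.91 in 29 more payments. Total: 99 + 29 = 128 months.

128 months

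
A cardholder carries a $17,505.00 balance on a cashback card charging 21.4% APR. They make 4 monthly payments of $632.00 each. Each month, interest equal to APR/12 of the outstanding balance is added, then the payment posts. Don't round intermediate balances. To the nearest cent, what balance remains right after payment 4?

$16,191.06

Monthly rate r = 21.4%/12 = 1.78333% = 0.0178333.
Each month: B ← B·(1+r) − $632.00.
Month 1: interest $312.17; balance after payment $17,185.17.
Month 2: interest $306.47; balance after payment $16,859.64.
Month 3: interest $300.66; balance after payment $16,528.31.
Month 4: interest $294.75; balance after payment $16,191.06.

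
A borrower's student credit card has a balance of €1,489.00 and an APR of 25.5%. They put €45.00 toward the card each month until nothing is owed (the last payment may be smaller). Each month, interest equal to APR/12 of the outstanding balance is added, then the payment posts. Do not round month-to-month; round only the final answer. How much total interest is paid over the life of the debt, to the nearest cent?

€1,110.18

Monthly rate r = 25.5%/12 = 2.125% = 0.02125.
Payoff takes n = ⌈−ln(1 − rB₀/P)/ln(1+r)⌉ = ⌈57.758⌉ = 58 payments; the last is €34.18.
Total paid = 57·€45.00 + €34.18 = €2,599.18.
Total interest = total paid − principal = €2,599.18 − €1,489.00 = €1,110.18.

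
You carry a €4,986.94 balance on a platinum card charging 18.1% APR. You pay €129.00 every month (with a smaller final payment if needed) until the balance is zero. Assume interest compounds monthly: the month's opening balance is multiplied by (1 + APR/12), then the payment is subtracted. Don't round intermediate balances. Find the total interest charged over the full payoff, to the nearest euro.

€2,552

Monthly rate r = 18.1%/12 = 1.50833% = 0.0150833.
Payoff takes n = ⌈−ln(1 − rB₀/P)/ln(1+r)⌉ = ⌈58.441⌉ = 59 payments; the last is €57.14.
Total paid = 58·€129.00 + €57.14 = €7,539.14.
Total interest = total paid − principal = €7,539.14 − €4,986.94 = €2,552.20.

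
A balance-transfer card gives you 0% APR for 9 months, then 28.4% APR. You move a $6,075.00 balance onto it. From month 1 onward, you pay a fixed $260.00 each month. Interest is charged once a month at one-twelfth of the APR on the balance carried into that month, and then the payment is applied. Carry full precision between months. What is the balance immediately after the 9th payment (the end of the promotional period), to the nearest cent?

$3,735.00

Promo months 1–9 at r₀ = 0%/12 = 0; months 10+ at r₁ = 28.4%/12 = 0.0236667.
After month 9 (no interest yet): B = $6,075.00 − 9·$260.00 = $3,735.00.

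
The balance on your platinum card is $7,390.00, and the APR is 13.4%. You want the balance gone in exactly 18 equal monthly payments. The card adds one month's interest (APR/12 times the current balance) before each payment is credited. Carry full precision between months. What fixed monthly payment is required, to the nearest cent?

Monthly rate r = 13.4%/12 = 1.11667% = 0.0111667.
Level-payment amortization: P = B₀·r / (1 − (1+r)^(−n)) = 7390.00·0.0111667 / (1 − 1.01117^(−18)).
Denominator 1 − (1+r)^(−18) = 0.181175935.
P = 82.5217 / 0.181175935 ≈ 455.48.

$455.48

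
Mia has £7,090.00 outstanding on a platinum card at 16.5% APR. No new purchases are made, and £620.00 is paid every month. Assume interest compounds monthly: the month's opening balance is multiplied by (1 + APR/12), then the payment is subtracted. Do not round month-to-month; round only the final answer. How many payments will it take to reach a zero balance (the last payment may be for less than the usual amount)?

13 payments

Monthly rate r = 16.5%/12 = 1.375% = 0.01375.
Recurrence: B ← B·(1+r) − £620.00.
Month 1: interest £97.49; balance after payment £6,567.49.
Month 2: interest £90.30; balance after payment £6,037.79.
Closed form: n = −ln(1 − rB₀/P)/ln(1+r) = −ln(0.84276)/ln(1.01375) ≈ 12.527, so the balance reaches zero during payment 13.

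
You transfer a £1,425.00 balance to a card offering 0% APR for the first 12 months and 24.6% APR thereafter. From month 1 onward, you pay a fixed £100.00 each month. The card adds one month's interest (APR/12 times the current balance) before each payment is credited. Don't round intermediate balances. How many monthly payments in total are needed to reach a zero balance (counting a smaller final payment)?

15 payments

Promo months 1–12 at r₀ = 0%/12 = 0; months 13+ at r₁ = 24.6%/12 = 0.0205.
After month 12 (no interest yet): B = £1,425.00 − 12·£100.00 = £225.00.
Then at r₁ with £100.00/mo: n₂ = −ln(1 − r₁·B/P)/ln(1+r₁) ≈ 2.33 → 3 more payments.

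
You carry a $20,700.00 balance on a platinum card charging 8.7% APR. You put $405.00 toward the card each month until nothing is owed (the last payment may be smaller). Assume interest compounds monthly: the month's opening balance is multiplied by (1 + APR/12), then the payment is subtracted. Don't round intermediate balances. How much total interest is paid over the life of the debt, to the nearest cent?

$5,253.28

Monthly rate r = 8.7%/12 = 0.725% = 0.00725.
Payoff takes n = ⌈−ln(1 − rB₀/P)/ln(1+r)⌉ = ⌈64.082⌉ = 65 payments; the last is $33.28.
Total paid = 64·$405.00 + $33.28 = $25,953.28.
Total interest = total paid − principal = $25,953.28 − $20,700.00 = $5,253.28.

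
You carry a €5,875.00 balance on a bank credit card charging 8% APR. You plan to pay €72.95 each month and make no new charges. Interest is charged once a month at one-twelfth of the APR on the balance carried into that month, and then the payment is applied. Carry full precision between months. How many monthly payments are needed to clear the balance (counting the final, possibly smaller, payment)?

Monthly rate r = 8%/12 = 0.666667% = 0.00666667.
Recurrence: B ← B·(1+r) − €72.95.
Month 1: interest €39.17; balance after payment €5,841.22.
Month 2: interest €38.94; balance after payment €5,807.21.
Closed form: n = −ln(1 − rB₀/P)/ln(1+r) = −ln(0.4631)/ln(1.00667) ≈ 115.855, so the balance reaches zero during payment 116.

116 payments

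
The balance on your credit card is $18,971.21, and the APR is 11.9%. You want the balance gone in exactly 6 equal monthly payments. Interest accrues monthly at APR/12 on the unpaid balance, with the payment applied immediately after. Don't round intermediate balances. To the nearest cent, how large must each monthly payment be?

$3,272.51

Monthly rate r = 11.9%/12 = 0.991667% = 0.00991667.
Level-payment amortization: P = B₀·r / (1 − (1+r)^(−n)) = 18971.21·0.00991667 / (1 − 1.00992^(−6)).
Denominator 1 − (1+r)^(−6) = 0.057488271.
P = 188.131 / 0.057488271 ≈ 3272.51.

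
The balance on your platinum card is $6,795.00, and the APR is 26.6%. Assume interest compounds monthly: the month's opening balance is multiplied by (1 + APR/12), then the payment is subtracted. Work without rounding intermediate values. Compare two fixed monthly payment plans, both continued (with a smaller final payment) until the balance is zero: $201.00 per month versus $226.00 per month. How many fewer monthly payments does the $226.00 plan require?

Monthly rate r = 26.6%/12 = 2.21667% = 0.0221667.
At $201.00/mo: n = ⌈−ln(1 − rB₀/P)/ln(1+r)⌉ = 64 payments (last $23.26); total interest = total paid − $6,795.00 = $5,891.26.
At $226.00/mo: 51 payments (last $18.72); total interest $4,523.72.
Payments saved = 64 − 51 = 13.

13 fewer payments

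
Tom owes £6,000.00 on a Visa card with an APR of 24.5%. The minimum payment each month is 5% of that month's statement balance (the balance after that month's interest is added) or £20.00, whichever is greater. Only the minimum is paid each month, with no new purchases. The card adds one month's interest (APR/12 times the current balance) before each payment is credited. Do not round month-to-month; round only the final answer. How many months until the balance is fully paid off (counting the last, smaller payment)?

Monthly rate r = 24.5%/12 = 2.04167% = 0.0204167.
While 5% of the post-interest balance exceeds £20.00, each month B ← (B·(1+r))·(1 − 0.05), i.e. B shrinks by the factor (1+r)·0.95 = 0.9694.
This holds for months 1–88. Entering month 89 the balance is £389.27; 5% of the post-interest balance is now below £20.00, so the flat £20.00 minimum applies from here.
From month 89 a fixed £20.00 at rate r clears £389.27 in 26 more payments. Total: 88 + 26 = 114 months.

114 months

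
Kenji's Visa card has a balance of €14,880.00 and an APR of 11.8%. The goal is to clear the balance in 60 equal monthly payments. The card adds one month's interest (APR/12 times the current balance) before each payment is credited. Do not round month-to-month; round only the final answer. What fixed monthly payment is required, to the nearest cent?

€329.50

Monthly rate r = 11.8%/12 = 0.983333% = 0.00983333.
Level-payment amortization: P = B₀·r / (1 − (1+r)^(−n)) = 14880.00·0.00983333 / (1 − 1.00983^(−60)).
Denominator 1 − (1+r)^(−60) = 0.444072864.
P = 146.32 / 0.444072864 ≈ 329.50.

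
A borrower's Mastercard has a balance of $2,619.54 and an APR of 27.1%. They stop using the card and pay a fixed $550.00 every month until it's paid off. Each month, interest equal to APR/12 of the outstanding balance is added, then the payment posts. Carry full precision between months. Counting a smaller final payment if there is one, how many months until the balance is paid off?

6 months

Monthly rate r = 27.1%/12 = 2.25833% = 0.0225833.
Recurrence: B ← B·(1+r) − $550.00.
Month 1: interest $59.16; balance after payment $2,128.70.
Month 2: interest $48.07; balance after payment $1,626.77.
Month 3: interest $36.74; balance after payment $1,113.51.
Month 4: interest $25.15; balance after payment $588.66.
Month 5: interest $13.29; balance after payment $51.95.
Month 6: interest $1.17; balance after payment $0.00.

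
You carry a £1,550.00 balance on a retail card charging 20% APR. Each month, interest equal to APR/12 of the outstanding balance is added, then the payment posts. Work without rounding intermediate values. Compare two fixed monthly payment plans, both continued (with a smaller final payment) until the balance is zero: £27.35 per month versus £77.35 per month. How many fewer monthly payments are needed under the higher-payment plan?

150 fewer payments

Monthly rate r = 20%/12 = 1.66667% = 0.0166667.
At £27.35/mo: n = ⌈−ln(1 − rB₀/P)/ln(1+r)⌉ = 175 payments (last £26.65); total interest = total paid − £1,550.00 = £3,235.55.
At £77.35/mo: 25 payments (last £45.70); total interest £352.10.
Payments saved = 175 − 25 = 150.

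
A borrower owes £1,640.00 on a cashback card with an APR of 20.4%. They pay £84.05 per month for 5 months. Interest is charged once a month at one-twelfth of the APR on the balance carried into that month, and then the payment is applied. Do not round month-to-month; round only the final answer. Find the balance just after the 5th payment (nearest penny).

£1,349.44

Monthly rate r = 20.4%/12 = 1.7% = 0.017.
Each month: B ← B·(1+r) − £84.05.
Month 1: interest £27.88; balance after payment £1,583.83.
Month 2: interest £26.93; balance after payment £1,526.71.
Month 3: interest £25.95; balance after payment £1,468.61.
Month 4: interest £24.97; balance after payment £1,409.53.
Month 5: interest £23.96; balance after payment £1,349.44.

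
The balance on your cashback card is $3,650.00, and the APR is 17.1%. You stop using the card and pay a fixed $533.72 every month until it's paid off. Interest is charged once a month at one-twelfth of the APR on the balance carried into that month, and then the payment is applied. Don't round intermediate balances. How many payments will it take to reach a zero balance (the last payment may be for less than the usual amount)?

8 payments

Monthly rate r = 17.1%/12 = 1.425% = 0.01425.
Recurrence: B ← B·(1+r) − $533.72.
Month 1: interest $52.01; balance after payment $3,168.29.
Month 2: interest $45.15; balance after payment $2,679.72.
Closed form: n = −ln(1 − rB₀/P)/ln(1+r) = −ln(0.90255)/ln(1.01425) ≈ 7.247, so the balance reaches zero during payment 8.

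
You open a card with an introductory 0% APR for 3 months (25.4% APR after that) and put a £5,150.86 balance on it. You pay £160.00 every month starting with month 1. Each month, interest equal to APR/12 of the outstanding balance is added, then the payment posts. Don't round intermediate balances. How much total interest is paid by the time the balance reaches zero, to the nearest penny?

Promo months 1–3 at r₀ = 0%/12 = 0; months 4+ at r₁ = 25.4%/12 = 0.0211667.
After month 3 (no interest yet): B = £5,150.86 − 3·£160.00 = £4,670.86.
Then at r₁ with £160.00/mo: n₂ = −ln(1 − r₁·B/P)/ln(1+r₁) ≈ 45.93 → 46 more payments.
Total paid = 48·£160.00 + £149.48 = £7,829.48; interest = £7,829.48 − £5,150.86 = £2,678.62.

£2,678.62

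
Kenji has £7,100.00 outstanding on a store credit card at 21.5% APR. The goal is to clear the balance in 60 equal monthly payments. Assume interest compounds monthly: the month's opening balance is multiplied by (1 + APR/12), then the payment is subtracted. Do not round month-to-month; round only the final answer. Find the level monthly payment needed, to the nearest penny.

Monthly rate r = 21.5%/12 = 1.79167% = 0.0179167.
Level-payment amortization: P = B₀·r / (1 − (1+r)^(−n)) = 7100.00·0.0179167 / (1 − 1.01792^(−60)).
Denominator 1 − (1+r)^(−60) = 0.65543871.
P = 127.208 / 0.65543871 ≈ 194.08.

£194.08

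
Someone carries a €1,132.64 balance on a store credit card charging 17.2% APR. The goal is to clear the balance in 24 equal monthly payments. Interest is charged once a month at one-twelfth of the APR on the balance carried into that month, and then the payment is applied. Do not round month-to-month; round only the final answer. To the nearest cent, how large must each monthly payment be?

€56.11

Monthly rate r = 17.2%/12 = 1.43333% = 0.0143333.
Level-payment amortization: P = B₀·r / (1 − (1+r)^(−n)) = 1132.64·0.0143333 / (1 − 1.01433^(−24)).
Denominator 1 − (1+r)^(−24) = 0.289337733.
P = 16.2345 / 0.289337733 ≈ 56.11.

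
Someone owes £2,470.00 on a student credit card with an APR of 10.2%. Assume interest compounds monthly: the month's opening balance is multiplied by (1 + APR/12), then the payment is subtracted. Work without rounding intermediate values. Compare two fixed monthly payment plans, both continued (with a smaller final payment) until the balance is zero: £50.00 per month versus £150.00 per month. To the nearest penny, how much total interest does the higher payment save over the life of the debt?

£544.62

Monthly rate r = 10.2%/12 = 0.85% = 0.0085.
At £50.00/mo: n = ⌈−ln(1 − rB₀/P)/ln(1+r)⌉ = 65 payments (last £16.91); total interest = total paid − £2,470.00 = £746.91.
At £150.00/mo: 18 payments (last £122.29); total interest £202.29.
Interest saved = £746.91 − £202.29 = £544.62.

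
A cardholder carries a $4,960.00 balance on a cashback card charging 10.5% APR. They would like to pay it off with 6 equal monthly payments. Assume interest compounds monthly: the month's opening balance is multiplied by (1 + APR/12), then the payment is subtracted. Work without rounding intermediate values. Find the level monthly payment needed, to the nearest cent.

Monthly rate r = 10.5%/12 = 0.875% = 0.00875.
Level-payment amortization: P = B₀·r / (1 − (1+r)^(−n)) = 4960.00·0.00875 / (1 − 1.00875^(−6)).
Denominator 1 − (1+r)^(−6) = 0.0509289773.
P = 43.4 / 0.0509289773 ≈ 852.17.

$852.17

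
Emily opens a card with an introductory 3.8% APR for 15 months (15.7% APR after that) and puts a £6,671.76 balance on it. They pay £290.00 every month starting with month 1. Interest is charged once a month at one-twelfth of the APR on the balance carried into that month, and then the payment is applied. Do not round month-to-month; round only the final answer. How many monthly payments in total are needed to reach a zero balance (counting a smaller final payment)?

25 payments

Promo months 1–15 at r₀ = 3.8%/12 = 0.00316667; months 16+ at r₁ = 15.7%/12 = 0.0130833.
After month 15: iterate B ← B·(1+r₀) − £290.00 for 15 months → £2,548.03.
Then at r₁ with £290.00/mo: n₂ = −ln(1 − r₁·B/P)/ln(1+r₁) ≈ 9.39 → 10 more payments.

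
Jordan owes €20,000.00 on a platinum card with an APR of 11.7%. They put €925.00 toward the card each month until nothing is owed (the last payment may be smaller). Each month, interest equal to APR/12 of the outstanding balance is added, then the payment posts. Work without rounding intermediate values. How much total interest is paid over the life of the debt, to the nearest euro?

€2,571

Monthly rate r = 11.7%/12 = 0.975% = 0.00975.
Payoff takes n = ⌈−ln(1 − rB₀/P)/ln(1+r)⌉ = ⌈24.400⌉ = 25 payments; the last is €371.22.
Total paid = 24·€925.00 + €371.22 = €22,571.22.
Total interest = total paid − principal = €22,571.22 − €20,000.00 = €2,571.22.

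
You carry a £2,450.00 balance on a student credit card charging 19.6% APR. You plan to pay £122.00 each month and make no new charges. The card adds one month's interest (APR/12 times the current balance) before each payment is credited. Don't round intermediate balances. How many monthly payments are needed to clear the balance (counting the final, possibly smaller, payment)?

25 months

Monthly rate r = 19.6%/12 = 1.63333% = 0.0163333.
Recurrence: B ← B·(1+r) − £122.00.
Month 1: interest £40.02; balance after payment £2,368.02.
Month 2: interest £38.68; balance after payment £2,284.69.
Closed form: n = −ln(1 − rB₀/P)/ln(1+r) = −ln(0.67199)/ln(1.01633) ≈ 24.535, so the balance reaches zero during payment 25.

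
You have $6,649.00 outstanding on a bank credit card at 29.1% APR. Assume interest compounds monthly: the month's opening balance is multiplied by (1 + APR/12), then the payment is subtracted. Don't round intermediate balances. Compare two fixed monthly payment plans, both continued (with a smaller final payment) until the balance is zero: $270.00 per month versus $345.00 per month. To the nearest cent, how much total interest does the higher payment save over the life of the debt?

$1,175.56

Monthly rate r = 29.1%/12 = 2.425% = 0.02425.
At $270.00/mo: n = ⌈−ln(1 − rB₀/P)/ln(1+r)⌉ = 38 payments (last $256.16); total interest = total paid − $6,649.00 = $3,597.16.
At $345.00/mo: 27 payments (last $100.60); total interest $2,421.60.
Interest saved = $3,597.16 − $2,421.60 = $1,175.56.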